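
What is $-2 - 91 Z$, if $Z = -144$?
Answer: $13102$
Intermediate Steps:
$-2 - 91 Z = -2 - -13104 = -2 + 13104 = 13102$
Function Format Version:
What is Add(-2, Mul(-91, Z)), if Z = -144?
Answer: 13102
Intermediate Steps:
Add(-2, Mul(-91, Z)) = Add(-2, Mul(-91, -144)) = Add(-2, 13104) = 13102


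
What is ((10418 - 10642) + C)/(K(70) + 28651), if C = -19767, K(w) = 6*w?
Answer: -19991/29071 ≈ -0.68766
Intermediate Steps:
((10418 - 10642) + C)/(K(70) + 28651) = ((10418 - 10642) - 19767)/(6*70 + 28651) = (-224 - 19767)/(420 + 28651) = -19991/29071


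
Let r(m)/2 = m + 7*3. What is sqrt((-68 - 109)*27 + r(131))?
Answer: 5*I*sqrt(179) ≈ 66.895*I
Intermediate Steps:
r(m) = 42 + 2*m (r(m) = 2*(m + 7*3) = 2*(m + 21) = 2*(21 + m) = 42 + 2*m)
sqrt((-68 - 109)*27 + r(131)) = sqrt((-68 - 109)*27 + (42 + 2*131)) = sqrt(-177*27 + (42 + 262)) = sqrt(-4779 + 304) = sqrt(-4475) = 5*I*sqrt(179)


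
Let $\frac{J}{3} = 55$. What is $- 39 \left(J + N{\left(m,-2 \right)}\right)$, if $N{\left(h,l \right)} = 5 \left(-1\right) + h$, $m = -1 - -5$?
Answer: $-6396$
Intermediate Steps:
$J = 165$ ($J = 3 \cdot 55 = 165$)
$m = 4$ ($m = -1 + 5 = 4$)
$N{\left(h,l \right)} = -5 + h$
$- 39 \left(J + N{\left(m,-2 \right)}\right) = - 39 \left(165 + \left(-5 + 4\right)\right) = - 39 \left(165 - 1\right) = \left(-39\right) 164 = -6396$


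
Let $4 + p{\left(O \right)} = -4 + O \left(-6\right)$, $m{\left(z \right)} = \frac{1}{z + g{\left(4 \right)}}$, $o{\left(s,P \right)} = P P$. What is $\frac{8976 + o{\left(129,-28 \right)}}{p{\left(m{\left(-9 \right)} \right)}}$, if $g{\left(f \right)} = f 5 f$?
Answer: $- \frac{346480}{287} \approx -1207.2$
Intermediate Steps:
$g{\left(f \right)} = 5 f^{2}$ ($g{\left(f \right)} = 5 f f = 5 f^{2}$)
$o{\left(s,P \right)} = P^{2}$
$m{\left(z \right)} = \frac{1}{80 + z}$ ($m{\left(z \right)} = \frac{1}{z + 5 \cdot 4^{2}} = \frac{1}{z + 5 \cdot 16} = \frac{1}{z + 80} = \frac{1}{80 + z}$)
$p{\left(O \right)} = -8 - 6 O$ ($p{\left(O \right)} = -4 + \left(-4 + O \left(-6\right)\right) = -4 - \left(4 + 6 O\right) = -8 - 6 O$)
$\frac{8976 + o{\left(129,-28 \right)}}{p{\left(m{\left(-9 \right)} \right)}} = \frac{8976 + \left(-28\right)^{2}}{-8 - \frac{6}{80 - 9}} = \frac{8976 + 784}{-8 - \frac{6}{71}} = \frac{9760}{-8 - \frac{6}{71}} = \frac{9760}{- \frac{574}{71}} = 9760 \left(- \frac{71}{574}\right) = - \frac{346480}{287}$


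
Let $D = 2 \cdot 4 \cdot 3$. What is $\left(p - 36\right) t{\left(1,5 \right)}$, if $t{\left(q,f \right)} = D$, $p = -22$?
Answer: $-1392$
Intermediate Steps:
$D = 24$ ($D = 8 \cdot 3 = 24$)
$t{\left(q,f \right)} = 24$
$\left(p - 36\right) t{\left(1,5 \right)} = \left(-22 - 36\right) 24 = \left(-58\right) 24 = -1392$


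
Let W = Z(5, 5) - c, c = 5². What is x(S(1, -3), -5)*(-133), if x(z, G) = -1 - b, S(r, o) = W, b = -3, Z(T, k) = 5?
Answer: -266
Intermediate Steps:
c = 25
W = -20 (W = 5 - 1*25 = 5 - 25 = -20)
S(r, o) = -20
x(z, G) = 2 (x(z, G) = -1 - 1*(-3) = -1 + 3 = 2)
x(S(1, -3), -5)*(-133) = 2*(-133) = -266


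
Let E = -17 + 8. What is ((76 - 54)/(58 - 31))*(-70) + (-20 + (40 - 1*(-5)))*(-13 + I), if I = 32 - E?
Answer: 17360/27 ≈ 642.96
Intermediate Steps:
E = -9
I = 41 (I = 32 - 1*(-9) = 32 + 9 = 41)
((76 - 54)/(58 - 31))*(-70) + (-20 + (40 - 1*(-5)))*(-13 + I) = ((76 - 54)/(58 - 31))*(-70) + (-20 + (40 - 1*(-5)))*(-13 + 41) = (22/27)*(-70) + (-20 + (40 + 5))*28 = (22*(1/27))*(-70) + (-20 + 45)*28 = (22/27)*(-70) + 25*28 = -1540/27 + 700 = 17360/27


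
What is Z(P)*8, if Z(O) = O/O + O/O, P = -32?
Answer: 16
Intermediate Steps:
Z(O) = 2 (Z(O) = 1 + 1 = 2)
Z(P)*8 = 2*8 = 16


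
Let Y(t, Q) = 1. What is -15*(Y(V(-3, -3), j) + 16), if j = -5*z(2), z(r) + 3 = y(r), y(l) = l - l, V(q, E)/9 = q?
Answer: -255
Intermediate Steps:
V(q, E) = 9*q
y(l) = 0
z(r) = -3 (z(r) = -3 + 0 = -3)
j = 15 (j = -5*(-3) = 15)
-15*(Y(V(-3, -3), j) + 16) = -15*(1 + 16) = -15*17 = -255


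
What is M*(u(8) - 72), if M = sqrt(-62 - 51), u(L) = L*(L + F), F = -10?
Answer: -88*I*sqrt(113) ≈ -935.45*I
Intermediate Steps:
u(L) = L*(-10 + L) (u(L) = L*(L - 10) = L*(-10 + L))
M = I*sqrt(113) (M = sqrt(-113) = I*sqrt(113) ≈ 10.63*I)
M*(u(8) - 72) = (I*sqrt(113))*(8*(-10 + 8) - 72) = (I*sqrt(113))*(8*(-2) - 72) = (I*sqrt(113))*(-16 - 72) = (I*sqrt(113))*(-88) = -88*I*sqrt(113)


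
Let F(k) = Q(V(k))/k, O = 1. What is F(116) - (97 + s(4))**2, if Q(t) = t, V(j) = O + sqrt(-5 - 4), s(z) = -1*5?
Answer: -981823/116 + 3*I/116 ≈ -8464.0 + 0.025862*I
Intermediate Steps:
s(z) = -5
V(j) = 1 + 3*I (V(j) = 1 + sqrt(-5 - 4) = 1 + sqrt(-9) = 1 + 3*I)
F(k) = (1 + 3*I)/k
F(116) - (97 + s(4))**2 = (1 + 3*I)/116 - (97 - 5)**2 = (1 + 3*I)/116 - 1*92**2 = (1/116 + 3*I/116) - 1*8464 = (1/116 + 3*I/116) - 8464 = -981823/116 + 3*I/116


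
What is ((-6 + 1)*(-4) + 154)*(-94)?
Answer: -16356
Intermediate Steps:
((-6 + 1)*(-4) + 154)*(-94) = (-5*(-4) + 154)*(-94) = (20 + 154)*(-94) = 174*(-94) = -16356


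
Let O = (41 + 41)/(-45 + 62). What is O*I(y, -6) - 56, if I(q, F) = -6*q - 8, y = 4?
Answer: -3576/17 ≈ -210.35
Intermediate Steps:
I(q, F) = -8 - 6*q
O = 82/17 ≈ 4.8235
O*I(y, -6) - 56 = 82*(-8 - 6*4)/17 - 56 = 82*(-8 - 24)/17 - 56 = (82/17)*(-32) - 56 = -2624/17 - 56 = -3576/17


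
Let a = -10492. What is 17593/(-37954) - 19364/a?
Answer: 137588875/99553342 ≈ 1.3821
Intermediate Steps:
17593/(-37954) - 19364/a = 17593/(-37954) - 19364/(-10492) = 17593*(-1/37954) - 19364*(-1/10492) = -17593/37954 + 4841/2623 = 137588875/99553342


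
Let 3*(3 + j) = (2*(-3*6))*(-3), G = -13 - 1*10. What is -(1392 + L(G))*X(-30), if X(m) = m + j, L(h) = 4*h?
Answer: -3900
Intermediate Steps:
G = -23 (G = -13 - 10 = -23)
j = 33 (j = -3 + ((2*(-3*6))*(-3))/3 = -3 + ((2*(-18))*(-3))/3 = -3 + (-36*(-3))/3 = -3 + (⅓)*108 = -3 + 36 = 33)
X(m) = 33 + m (X(m) = m + 33 = 33 + m)
-(1392 + L(G))*X(-30) = -(1392 + 4*(-23))*(33 - 30) = -(1392 - 92)*3 = -1300*3 = -1*3900 = -3900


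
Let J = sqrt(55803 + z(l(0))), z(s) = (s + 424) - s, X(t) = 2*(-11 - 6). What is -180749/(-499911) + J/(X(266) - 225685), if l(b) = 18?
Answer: 180749/499911 - sqrt(56227)/225719 ≈ 0.36051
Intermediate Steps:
X(t) = -34 (X(t) = 2*(-17) = -34)
z(s) = 424 (z(s) = (424 + s) - s = 424)
J = sqrt(56227) (J = sqrt(55803 + 424) = sqrt(56227) ≈ 237.12)
-180749/(-499911) + J/(X(266) - 225685) = -180749/(-499911) + sqrt(56227)/(-34 - 225685) = -180749*(-1/499911) + sqrt(56227)/(-225719) = 180749/499911 + sqrt(56227)*(-1/225719) = 180749/499911 - sqrt(56227)/225719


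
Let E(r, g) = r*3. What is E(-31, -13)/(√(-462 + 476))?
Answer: -93*√14/14 ≈ -24.855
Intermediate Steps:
E(r, g) = 3*r
E(-31, -13)/(√(-462 + 476)) = (3*(-31))/(√(-462 + 476)) = -93*√14/14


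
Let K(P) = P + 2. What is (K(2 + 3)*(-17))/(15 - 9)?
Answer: -119/6 ≈ -19.833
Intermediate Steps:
K(P) = 2 + P
(K(2 + 3)*(-17))/(15 - 9) = ((2 + (2 + 3))*(-17))/(15 - 9) = ((2 + 5)*(-17))/6 = (7*(-17))*(1/6) = -119*1/6 = -119/6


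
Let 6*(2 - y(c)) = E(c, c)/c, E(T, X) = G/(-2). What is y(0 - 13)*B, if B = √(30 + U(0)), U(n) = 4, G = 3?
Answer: 103*√34/52 ≈ 11.550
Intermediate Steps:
E(T, X) = -3/2 (E(T, X) = 3/(-2) = 3*(-½) = -3/2)
B = √34 (B = √(30 + 4) = √34 ≈ 5.8309)
y(c) = 2 + 1/(4*c) (y(c) = 2 - (-1)/(4*c) = 2 + 1/(4*c))
y(0 - 13)*B = (2 + 1/(4*(0 - 13)))*√34 = (2 + (¼)/(-13))*√34 = (2 + (¼)*(-1/13))*√34 = (2 - 1/52)*√34 = 103*√34/52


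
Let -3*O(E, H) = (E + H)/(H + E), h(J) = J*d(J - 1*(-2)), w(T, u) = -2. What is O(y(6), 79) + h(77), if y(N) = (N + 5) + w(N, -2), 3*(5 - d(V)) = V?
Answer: -1643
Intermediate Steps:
d(V) = 5 - V/3
h(J) = J*(13/3 - J/3) (h(J) = J*(5 - (J - 1*(-2))/3) = J*(5 - (J + 2)/3) = J*(5 - (2 + J)/3) = J*(5 + (-⅔ - J/3)) = J*(13/3 - J/3))
y(N) = 3 + N (y(N) = (N + 5) - 2 = (5 + N) - 2 = 3 + N)
O(E, H) = -⅓ (O(E, H) = -(E + H)/(3*(H + E)) = -(E + H)/(3*(E + H)) = -⅓*1 = -⅓)
O(y(6), 79) + h(77) = -⅓ + (⅓)*77*(13 - 1*77) = -⅓ + (⅓)*77*(13 - 77) = -⅓ + (⅓)*77*(-64) = -⅓ - 4928/3 = -1643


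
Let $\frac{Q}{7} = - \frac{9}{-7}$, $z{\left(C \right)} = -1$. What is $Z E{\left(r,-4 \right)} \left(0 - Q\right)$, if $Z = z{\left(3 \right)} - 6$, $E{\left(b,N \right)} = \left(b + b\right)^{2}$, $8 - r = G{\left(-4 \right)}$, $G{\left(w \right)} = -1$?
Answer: $20412$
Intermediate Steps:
$r = 9$ ($r = 8 - -1 = 8 + 1 = 9$)
$Q = 9$ ($Q = 7 \left(- \frac{9}{-7}\right) = 7 \left(\left(-9\right) \left(- \frac{1}{7}\right)\right) = 7 \cdot \frac{9}{7} = 9$)
$E{\left(b,N \right)} = 4 b^{2}$ ($E{\left(b,N \right)} = \left(2 b\right)^{2} = 4 b^{2}$)
$Z = -7$ ($Z = -1 - 6 = -7$)
$Z E{\left(r,-4 \right)} \left(0 - Q\right) = - 7 \cdot 4 \cdot 9^{2} \left(0 - 9\right) = - 7 \cdot 4 \cdot 81 \left(0 - 9\right) = \left(-7\right) 324 \left(-9\right) = \left(-2268\right) \left(-9\right) = 20412$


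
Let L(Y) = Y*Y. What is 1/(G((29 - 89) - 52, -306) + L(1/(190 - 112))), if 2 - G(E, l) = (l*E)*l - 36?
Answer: 6084/63804550681 ≈ 9.5354e-8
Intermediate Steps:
L(Y) = Y**2
G(E, l) = 38 - E*l**2 (G(E, l) = 2 - ((l*E)*l - 36) = 2 - ((E*l)*l - 36) = 2 - (E*l**2 - 36) = 2 - (-36 + E*l**2) = 2 + (36 - E*l**2) = 38 - E*l**2)
1/(G((29 - 89) - 52, -306) + L(1/(190 - 112))) = 1/((38 - 1*((29 - 89) - 52)*(-306)**2) + (1/(190 - 112))**2) = 1/((38 - 1*(-60 - 52)*93636) + (1/78)**2) = 1/((38 - 1*(-112)*93636) + (1/78)**2) = 1/((38 + 10487232) + 1/6084) = 1/(10487270 + 1/6084) = 1/(63804550681/6084) = 6084/63804550681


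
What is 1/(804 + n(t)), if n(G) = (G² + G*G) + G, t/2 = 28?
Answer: 1/7132 ≈ 0.00014021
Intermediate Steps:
t = 56 (t = 2*28 = 56)
n(G) = G + 2*G² (n(G) = (G² + G²) + G = 2*G² + G = G + 2*G²)
1/(804 + n(t)) = 1/(804 + 56*(1 + 2*56)) = 1/(804 + 56*(1 + 112)) = 1/(804 + 56*113) = 1/(804 + 6328) = 1/7132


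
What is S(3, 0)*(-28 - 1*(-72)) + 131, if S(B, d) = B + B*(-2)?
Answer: -1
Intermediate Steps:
S(B, d) = -B (S(B, d) = B - 2*B = -B)
S(3, 0)*(-28 - 1*(-72)) + 131 = (-1*3)*(-28 - 1*(-72)) + 131 = -3*(-28 + 72) + 131 = -3*44 + 131 = -132 + 131 = -1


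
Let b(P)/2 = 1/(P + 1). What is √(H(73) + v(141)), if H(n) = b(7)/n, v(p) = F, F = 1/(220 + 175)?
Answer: √19809645/57670 ≈ 0.077177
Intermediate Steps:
F = 1/395 ≈ 0.0025316
v(p) = 1/395
b(P) = 2/(1 + P) (b(P) = 2/(P + 1) = 2/(1 + P))
H(n) = 1/(4*n) (H(n) = (2/(1 + 7))/n = (2/8)/n = (2*(⅛))/n = 1/(4*n))
√(H(73) + v(141)) = √((¼)/73 + 1/395) = √((¼)*(1/73) + 1/395) = √(1/292 + 1/395) = √(687/115340) = √19809645/57670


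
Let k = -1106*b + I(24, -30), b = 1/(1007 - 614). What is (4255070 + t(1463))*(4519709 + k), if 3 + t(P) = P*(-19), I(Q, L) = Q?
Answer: 2502901696723670/131 ≈ 1.9106e+13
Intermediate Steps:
b = 1/393 ≈ 0.0025445
k = 8326/393 (k = -1106*1/393 + 24 = -1106/393 + 24 = 8326/393 ≈ 21.186)
t(P) = -3 - 19*P (t(P) = -3 + P*(-19) = -3 - 19*P)
(4255070 + t(1463))*(4519709 + k) = (4255070 + (-3 - 19*1463))*(4519709 + 8326/393) = (4255070 + (-3 - 27797))*(1776253963/393) = (4255070 - 27800)*(1776253963/393) = 4227270*(1776253963/393) = 2502901696723670/131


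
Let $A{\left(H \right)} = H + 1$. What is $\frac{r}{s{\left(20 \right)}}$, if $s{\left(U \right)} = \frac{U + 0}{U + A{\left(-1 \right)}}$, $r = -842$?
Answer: $-842$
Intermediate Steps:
$A{\left(H \right)} = 1 + H$
$s{\left(U \right)} = 1$ ($s{\left(U \right)} = \frac{U + 0}{U + \left(1 - 1\right)} = \frac{U}{U + 0} = \frac{U}{U} = 1$)
$\frac{r}{s{\left(20 \right)}} = - \frac{842}{1} = \left(-842\right) 1 = -842$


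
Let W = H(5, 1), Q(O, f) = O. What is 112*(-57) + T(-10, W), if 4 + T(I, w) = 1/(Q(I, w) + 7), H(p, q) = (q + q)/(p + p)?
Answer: -19165/3 ≈ -6388.3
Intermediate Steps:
H(p, q) = q/p (H(p, q) = (2*q)/((2*p)) = (2*q)*(1/(2*p)) = q/p)
W = ⅕ (W = 1/5 = 1*(⅕) = ⅕ ≈ 0.20000)
T(I, w) = -4 + 1/(7 + I) (T(I, w) = -4 + 1/(I + 7) = -4 + 1/(7 + I))
112*(-57) + T(-10, W) = 112*(-57) + (-27 - 4*(-10))/(7 - 10) = -6384 + (-27 + 40)/(-3) = -6384 - ⅓*13 = -6384 - 13/3 = -19165/3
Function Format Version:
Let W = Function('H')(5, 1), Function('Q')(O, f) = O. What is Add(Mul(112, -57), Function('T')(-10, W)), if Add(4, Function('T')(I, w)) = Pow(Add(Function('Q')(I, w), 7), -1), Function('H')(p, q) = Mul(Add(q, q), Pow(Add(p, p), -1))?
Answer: Rational(-19165, 3) ≈ -6388.3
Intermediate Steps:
Function('H')(p, q) = Mul(q, Pow(p, -1)) (Function('H')(p, q) = Mul(Mul(2, q), Pow(Mul(2, p), -1)) = Mul(Mul(2, q), Mul(Rational(1, 2), Pow(p, -1))) = Mul(q, Pow(p, -1)))
W = Rational(1, 5) (W = Mul(1, Pow(5, -1)) = Mul(1, Rational(1, 5)) = Rational(1, 5) ≈ 0.20000)
Function('T')(I, w) = Add(-4, Pow(Add(7, I), -1)) (Function('T')(I, w) = Add(-4, Pow(Add(I, 7), -1)) = Add(-4, Pow(Add(7, I), -1)))
Add(Mul(112, -57), Function('T')(-10, W)) = Add(Mul(112, -57), Mul(Pow(Add(7, -10), -1), Add(-27, Mul(-4, -10)))) = Add(-6384, Mul(Pow(-3, -1), Add(-27, 40))) = Add(-6384, Mul(Rational(-1, 3), 13)) = Add(-6384, Rational(-13, 3)) = Rational(-19165, 3)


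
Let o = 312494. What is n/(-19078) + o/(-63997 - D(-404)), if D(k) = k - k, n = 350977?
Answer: -28423235601/1220934766 ≈ -23.280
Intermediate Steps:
D(k) = 0
n/(-19078) + o/(-63997 - D(-404)) = 350977/(-19078) + 312494/(-63997 - 1*0) = 350977*(-1/19078) + 312494/(-63997 + 0) = -350977/19078 + 312494/(-63997) = -350977/19078 + 312494*(-1/63997) = -350977/19078 - 312494/63997 = -28423235601/1220934766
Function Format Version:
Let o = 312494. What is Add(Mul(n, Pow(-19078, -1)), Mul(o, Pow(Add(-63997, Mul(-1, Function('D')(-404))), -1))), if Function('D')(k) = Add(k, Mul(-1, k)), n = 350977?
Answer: Rational(-28423235601, 1220934766) ≈ -23.280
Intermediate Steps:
Function('D')(k) = 0
Add(Mul(n, Pow(-19078, -1)), Mul(o, Pow(Add(-63997, Mul(-1, Function('D')(-404))), -1))) = Add(Mul(350977, Pow(-19078, -1)), Mul(312494, Pow(Add(-63997, Mul(-1, 0)), -1))) = Add(Mul(350977, Rational(-1, 19078)), Mul(312494, Pow(Add(-63997, 0), -1))) = Add(Rational(-350977, 19078), Mul(312494, Pow(-63997, -1))) = Add(Rational(-350977, 19078), Mul(312494, Rational(-1, 63997))) = Add(Rational(-350977, 19078), Rational(-312494, 63997)) = Rational(-28423235601, 1220934766)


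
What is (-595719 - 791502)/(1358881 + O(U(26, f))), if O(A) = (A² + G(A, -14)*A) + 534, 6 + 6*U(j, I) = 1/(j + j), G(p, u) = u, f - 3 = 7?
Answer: -12276149184/12030213539 ≈ -1.0204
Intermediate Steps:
f = 10 (f = 3 + 7 = 10)
U(j, I) = -1 + 1/(12*j) (U(j, I) = -1 + 1/(6*(j + j)) = -1 + 1/(6*((2*j))) = -1 + (1/(2*j))/6 = -1 + 1/(12*j))
O(A) = 534 + A² - 14*A (O(A) = (A² - 14*A) + 534 = 534 + A² - 14*A)
(-595719 - 791502)/(1358881 + O(U(26, f))) = (-595719 - 791502)/(1358881 + (534 + ((1/12 - 1*26)/26)² - 14*(1/12 - 1*26)/26)) = -1387221/(1358881 + (534 + ((1/12 - 26)/26)² - 7*(1/12 - 26)/13)) = -1387221/(1358881 + (534 + ((1/26)*(-311/12))² - 7*(-311)/(13*12))) = -1387221/(1358881 + (534 + (-311/312)² - 14*(-311/312))) = -1387221/(1358881 + (534 + 96721/97344 + 2177/156)) = -1387221/(1358881 + 53436865/97344) = -1387221/132332348929/97344 = -1387221*97344/132332348929 = -12276149184/12030213539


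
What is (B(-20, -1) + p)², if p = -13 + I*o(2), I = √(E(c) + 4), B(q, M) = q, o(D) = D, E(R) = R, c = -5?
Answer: 1085 - 132*I ≈ 1085.0 - 132.0*I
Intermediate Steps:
I
p = -13 + 2*I (p = -13 + I*2 = -13 + 2*I ≈ -13.0 + 2.0*I)
(B(-20, -1) + p)² = (-20 + (-13 + 2*I))² = (-33 + 2*I)²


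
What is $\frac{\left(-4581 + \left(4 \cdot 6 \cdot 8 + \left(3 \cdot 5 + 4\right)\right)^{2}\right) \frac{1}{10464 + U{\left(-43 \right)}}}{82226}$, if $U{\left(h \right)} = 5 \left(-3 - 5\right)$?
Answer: $\frac{9985}{214280956} \approx 4.6598 \cdot 10^{-5}$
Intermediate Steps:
$U{\left(h \right)} = -40$ ($U{\left(h \right)} = 5 \left(-8\right) = -40$)
$\frac{\left(-4581 + \left(4 \cdot 6 \cdot 8 + \left(3 \cdot 5 + 4\right)\right)^{2}\right) \frac{1}{10464 + U{\left(-43 \right)}}}{82226} = \frac{\left(-4581 + \left(4 \cdot 6 \cdot 8 + \left(3 \cdot 5 + 4\right)\right)^{2}\right) \frac{1}{10464 - 40}}{82226} = \frac{-4581 + \left(24 \cdot 8 + \left(15 + 4\right)\right)^{2}}{10424} \cdot \frac{1}{82226} = \left(-4581 + \left(192 + 19\right)^{2}\right) \frac{1}{10424} \cdot \frac{1}{82226} = \left(-4581 + 211^{2}\right) \frac{1}{10424} \cdot \frac{1}{82226} = \left(-4581 + 44521\right) \frac{1}{10424} \cdot \frac{1}{82226} = 39940 \cdot \frac{1}{10424} \cdot \frac{1}{82226} = \frac{9985}{2606} \cdot \frac{1}{82226} = \frac{9985}{214280956}$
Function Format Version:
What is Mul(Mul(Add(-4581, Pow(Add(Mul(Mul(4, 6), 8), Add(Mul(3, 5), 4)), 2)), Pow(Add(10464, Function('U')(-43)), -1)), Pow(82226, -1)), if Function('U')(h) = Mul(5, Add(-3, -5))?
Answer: Rational(9985, 214280956) ≈ 4.6598e-5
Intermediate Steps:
Function('U')(h) = -40 (Function('U')(h) = Mul(5, -8) = -40)
Mul(Mul(Add(-4581, Pow(Add(Mul(Mul(4, 6), 8), Add(Mul(3, 5), 4)), 2)), Pow(Add(10464, Function('U')(-43)), -1)), Pow(82226, -1)) = Mul(Mul(Add(-4581, Pow(Add(Mul(Mul(4, 6), 8), Add(Mul(3, 5), 4)), 2)), Pow(Add(10464, -40), -1)), Pow(82226, -1)) = Mul(Mul(Add(-4581, Pow(Add(Mul(24, 8), Add(15, 4)), 2)), Pow(10424, -1)), Rational(1, 82226)) = Mul(Mul(Add(-4581, Pow(Add(192, 19), 2)), Rational(1, 10424)), Rational(1, 82226)) = Mul(Mul(Add(-4581, Pow(211, 2)), Rational(1, 10424)), Rational(1, 82226)) = Mul(Mul(Add(-4581, 44521), Rational(1, 10424)), Rational(1, 82226)) = Mul(Mul(39940, Rational(1, 10424)), Rational(1, 82226)) = Mul(Rational(9985, 2606), Rational(1, 82226)) = Rational(9985, 214280956)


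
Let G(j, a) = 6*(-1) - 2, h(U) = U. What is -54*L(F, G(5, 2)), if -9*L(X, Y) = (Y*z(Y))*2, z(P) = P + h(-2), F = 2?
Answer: 960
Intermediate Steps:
z(P) = -2 + P (z(P) = P - 2 = -2 + P)
G(j, a) = -8 (G(j, a) = -6 - 2 = -8)
L(X, Y) = -2*Y*(-2 + Y)/9 (L(X, Y) = -Y*(-2 + Y)*2/9 = -2*Y*(-2 + Y)/9)
-54*L(F, G(5, 2)) = -12*(-8)*(2 - 1*(-8)) = -12*(-8)*(2 + 8) = -12*(-8)*10 = -54*(-160/9) = 960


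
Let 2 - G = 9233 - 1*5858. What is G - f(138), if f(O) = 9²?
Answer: -3454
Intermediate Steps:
f(O) = 81
G = -3373 (G = 2 - (9233 - 1*5858) = 2 - (9233 - 5858) = 2 - 1*3375 = 2 - 3375 = -3373)
G - f(138) = -3373 - 1*81 = -3373 - 81 = -3454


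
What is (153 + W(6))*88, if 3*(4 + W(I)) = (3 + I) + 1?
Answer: 40216/3 ≈ 13405.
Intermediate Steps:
W(I) = -8/3 + I/3 (W(I) = -4 + ((3 + I) + 1)/3 = -4 + (4 + I)/3 = -4 + (4/3 + I/3) = -8/3 + I/3)
(153 + W(6))*88 = (153 + (-8/3 + (⅓)*6))*88 = (153 + (-8/3 + 2))*88 = (153 - ⅔)*88 = (457/3)*88 = 40216/3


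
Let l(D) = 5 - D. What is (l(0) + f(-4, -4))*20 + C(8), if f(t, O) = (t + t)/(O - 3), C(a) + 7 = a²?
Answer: 1259/7 ≈ 179.86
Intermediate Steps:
C(a) = -7 + a²
f(t, O) = 2*t/(-3 + O) (f(t, O) = (2*t)/(-3 + O) = 2*t/(-3 + O))
(l(0) + f(-4, -4))*20 + C(8) = ((5 - 1*0) + 2*(-4)/(-3 - 4))*20 + (-7 + 8²) = ((5 + 0) + 2*(-4)/(-7))*20 + (-7 + 64) = (5 + 2*(-4)*(-⅐))*20 + 57 = (5 + 8/7)*20 + 57 = (43/7)*20 + 57 = 860/7 + 57 = 1259/7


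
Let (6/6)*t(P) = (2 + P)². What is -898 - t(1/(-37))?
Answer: -1234691/1369 ≈ -901.89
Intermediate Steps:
t(P) = (2 + P)²
-898 - t(1/(-37)) = -898 - (2 + 1/(-37))² = -898 - (2 - 1/37)² = -898 - (73/37)² = -898 - 1*5329/1369 = -898 - 5329/1369 = -1234691/1369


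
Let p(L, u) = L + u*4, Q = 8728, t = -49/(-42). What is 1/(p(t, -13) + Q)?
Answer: 6/52063 ≈ 0.00011524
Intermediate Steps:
t = 7/6 (t = -49*(-1/42) = 7/6 ≈ 1.1667)
p(L, u) = L + 4*u
1/(p(t, -13) + Q) = 1/((7/6 + 4*(-13)) + 8728) = 1/((7/6 - 52) + 8728) = 1/(-305/6 + 8728) = 1/(52063/6) = 6/52063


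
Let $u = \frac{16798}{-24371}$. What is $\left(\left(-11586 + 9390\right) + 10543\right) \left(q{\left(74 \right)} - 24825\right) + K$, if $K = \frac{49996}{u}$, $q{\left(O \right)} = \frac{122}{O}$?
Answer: $- \frac{1740886341074}{8399} \approx -2.0727 \cdot 10^{8}$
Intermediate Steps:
$u = - \frac{16798}{24371}$ ($u = 16798 \left(- \frac{1}{24371}\right) = - \frac{16798}{24371} \approx -0.68926$)
$K = - \frac{609226258}{8399}$ ($K = \frac{49996}{- \frac{16798}{24371}} = 49996 \left(- \frac{24371}{16798}\right) = - \frac{609226258}{8399} \approx -72536.0$)
$\left(\left(-11586 + 9390\right) + 10543\right) \left(q{\left(74 \right)} - 24825\right) + K = \left(\left(-11586 + 9390\right) + 10543\right) \left(\frac{122}{74} - 24825\right) - \frac{609226258}{8399} = \left(-2196 + 10543\right) \left(122 \cdot \frac{1}{74} - 24825\right) - \frac{609226258}{8399} = 8347 \left(\frac{61}{37} - 24825\right) - \frac{609226258}{8399} = 8347 \left(- \frac{918464}{37}\right) - \frac{609226258}{8399} = - \frac{7666419008}{37} - \frac{609226258}{8399} = - \frac{1740886341074}{8399}$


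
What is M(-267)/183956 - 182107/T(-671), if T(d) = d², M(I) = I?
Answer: -33619889639/82824533396 ≈ -0.40592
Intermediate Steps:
M(-267)/183956 - 182107/T(-671) = -267/183956 - 182107/((-671)²) = -267*1/183956 - 182107/450241 = -267/183956 - 182107*1/450241 = -267/183956 - 182107/450241 = -33619889639/82824533396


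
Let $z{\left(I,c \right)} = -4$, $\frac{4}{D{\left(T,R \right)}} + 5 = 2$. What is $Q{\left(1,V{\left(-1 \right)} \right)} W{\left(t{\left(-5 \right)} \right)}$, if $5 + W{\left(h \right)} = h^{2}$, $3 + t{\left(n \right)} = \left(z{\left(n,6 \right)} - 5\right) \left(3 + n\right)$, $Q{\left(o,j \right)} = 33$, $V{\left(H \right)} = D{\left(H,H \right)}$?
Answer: $7260$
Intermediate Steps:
$D{\left(T,R \right)} = - \frac{4}{3}$ ($D{\left(T,R \right)} = \frac{4}{-5 + 2} = \frac{4}{-3} = 4 \left(- \frac{1}{3}\right) = - \frac{4}{3}$)
$V{\left(H \right)} = - \frac{4}{3}$
$t{\left(n \right)} = -30 - 9 n$ ($t{\left(n \right)} = -3 + \left(-4 - 5\right) \left(3 + n\right) = -3 - 9 \left(3 + n\right) = -3 - \left(27 + 9 n\right) = -30 - 9 n$)
$W{\left(h \right)} = -5 + h^{2}$
$Q{\left(1,V{\left(-1 \right)} \right)} W{\left(t{\left(-5 \right)} \right)} = 33 \left(-5 + \left(-30 - -45\right)^{2}\right) = 33 \left(-5 + \left(-30 + 45\right)^{2}\right) = 33 \left(-5 + 15^{2}\right) = 33 \left(-5 + 225\right) = 33 \cdot 220 = 7260$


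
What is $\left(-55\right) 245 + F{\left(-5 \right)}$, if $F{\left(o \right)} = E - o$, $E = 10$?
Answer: $-13460$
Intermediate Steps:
$F{\left(o \right)} = 10 - o$
$\left(-55\right) 245 + F{\left(-5 \right)} = \left(-55\right) 245 + \left(10 - -5\right) = -13475 + \left(10 + 5\right) = -13475 + 15 = -13460$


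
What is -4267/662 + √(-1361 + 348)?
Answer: -4267/662 + I*√1013 ≈ -6.4456 + 31.828*I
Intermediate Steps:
-4267/662 + √(-1361 + 348) = -4267*1/662 + √(-1013) = -4267/662 + I*√1013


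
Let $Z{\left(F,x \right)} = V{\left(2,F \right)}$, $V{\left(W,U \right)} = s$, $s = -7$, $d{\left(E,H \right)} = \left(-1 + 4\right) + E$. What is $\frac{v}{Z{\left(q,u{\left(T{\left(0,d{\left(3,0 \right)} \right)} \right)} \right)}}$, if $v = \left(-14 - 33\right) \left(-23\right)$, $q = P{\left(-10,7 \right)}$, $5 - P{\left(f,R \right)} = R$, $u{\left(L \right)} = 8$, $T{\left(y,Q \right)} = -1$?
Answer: $- \frac{1081}{7} \approx -154.43$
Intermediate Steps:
$d{\left(E,H \right)} = 3 + E$
$P{\left(f,R \right)} = 5 - R$
$V{\left(W,U \right)} = -7$
$q = -2$ ($q = 5 - 7 = -2$)
$Z{\left(F,x \right)} = -7$
$v = 1081$ ($v = \left(-47\right) \left(-23\right) = 1081$)
$\frac{v}{Z{\left(q,u{\left(T{\left(0,d{\left(3,0 \right)} \right)} \right)} \right)}} = \frac{1081}{-7} = 1081 \left(- \frac{1}{7}\right) = - \frac{1081}{7}$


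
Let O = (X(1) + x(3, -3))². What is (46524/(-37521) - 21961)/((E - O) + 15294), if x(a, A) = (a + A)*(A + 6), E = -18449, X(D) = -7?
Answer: 274681735/40072428 ≈ 6.8546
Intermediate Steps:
x(a, A) = (6 + A)*(A + a) (x(a, A) = (A + a)*(6 + A) = (6 + A)*(A + a))
O = 49 (O = (-7 + ((-3)² + 6*(-3) + 6*3 - 3*3))² = (-7 + (9 - 18 + 18 - 9))² = (-7 + 0)² = (-7)² = 49)
(46524/(-37521) - 21961)/((E - O) + 15294) = (46524/(-37521) - 21961)/((-18449 - 1*49) + 15294) = (46524*(-1/37521) - 21961)/((-18449 - 49) + 15294) = (-15508/12507 - 21961)/(-18498 + 15294) = -274681735/12507/(-3204) = -274681735/12507*(-1/3204) = 274681735/40072428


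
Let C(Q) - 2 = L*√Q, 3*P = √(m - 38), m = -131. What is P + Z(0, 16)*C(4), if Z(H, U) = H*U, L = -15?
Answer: 13*I/3 ≈ 4.3333*I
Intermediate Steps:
P = 13*I/3 (P = √(-131 - 38)/3 = √(-169)/3 = (13*I)/3 = 13*I/3 ≈ 4.3333*I)
C(Q) = 2 - 15*√Q
P + Z(0, 16)*C(4) = 13*I/3 + (0*16)*(2 - 15*√4) = 13*I/3 + 0*(2 - 15*2) = 13*I/3 + 0*(2 - 30) = 13*I/3 + 0*(-28) = 13*I/3 + 0 = 13*I/3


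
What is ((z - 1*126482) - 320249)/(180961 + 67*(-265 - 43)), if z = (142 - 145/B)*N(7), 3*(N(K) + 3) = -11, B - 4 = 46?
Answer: -53719/19239 ≈ -2.7922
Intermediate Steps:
B = 50 (B = 4 + 46 = 50)
N(K) = -20/3 (N(K) = -3 + (⅓)*(-11) = -3 - 11/3 = -20/3)
z = -2782/3 (z = (142 - 145/50)*(-20/3) = (142 - 145*1/50)*(-20/3) = (142 - 29/10)*(-20/3) = (1391/10)*(-20/3) = -2782/3 ≈ -927.33)
((z - 1*126482) - 320249)/(180961 + 67*(-265 - 43)) = ((-2782/3 - 1*126482) - 320249)/(180961 + 67*(-265 - 43)) = ((-2782/3 - 126482) - 320249)/(180961 + 67*(-308)) = (-382228/3 - 320249)/(180961 - 20636) = -1342975/3/160325 = -1342975/3*1/160325 = -53719/19239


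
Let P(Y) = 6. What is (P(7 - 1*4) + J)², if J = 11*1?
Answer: 289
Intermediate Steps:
J = 11
(P(7 - 1*4) + J)² = (6 + 11)² = 17² = 289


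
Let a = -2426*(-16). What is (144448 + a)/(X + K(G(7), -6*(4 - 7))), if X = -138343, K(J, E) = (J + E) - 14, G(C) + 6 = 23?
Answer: -3984/3007 ≈ -1.3249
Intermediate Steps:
G(C) = 17 (G(C) = -6 + 23 = 17)
K(J, E) = -14 + E + J (K(J, E) = (E + J) - 14 = -14 + E + J)
a = 38816
(144448 + a)/(X + K(G(7), -6*(4 - 7))) = (144448 + 38816)/(-138343 + (-14 - 6*(4 - 7) + 17)) = 183264/(-138343 + (-14 - 6*(-3) + 17)) = 183264/(-138343 + (-14 + 18 + 17)) = 183264/(-138343 + 21) = 183264/(-138322) = 183264*(-1/138322) = -3984/3007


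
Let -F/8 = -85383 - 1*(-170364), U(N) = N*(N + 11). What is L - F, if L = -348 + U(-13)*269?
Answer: 686494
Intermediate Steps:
U(N) = N*(11 + N)
F = -679848 (F = -8*(-85383 - 1*(-170364)) = -8*(-85383 + 170364) = -8*84981 = -679848)
L = 6646 (L = -348 - 13*(11 - 13)*269 = -348 - 13*(-2)*269 = -348 + 26*269 = -348 + 6994 = 6646)
L - F = 6646 - 1*(-679848) = 6646 + 679848 = 686494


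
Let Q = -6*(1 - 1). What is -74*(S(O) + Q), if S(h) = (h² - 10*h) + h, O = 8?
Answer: 592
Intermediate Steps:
Q = 0 (Q = -6*0 = 0)
S(h) = h² - 9*h
-74*(S(O) + Q) = -74*(8*(-9 + 8) + 0) = -74*(8*(-1) + 0) = -74*(-8 + 0) = -74*(-8) = 592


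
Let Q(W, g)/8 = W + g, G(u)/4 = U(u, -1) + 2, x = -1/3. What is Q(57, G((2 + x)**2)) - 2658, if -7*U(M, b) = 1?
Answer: -14998/7 ≈ -2142.6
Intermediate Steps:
U(M, b) = -1/7 (U(M, b) = -1/7*1 = -1/7)
x = -1/3 (x = -1*1/3 = -1/3 ≈ -0.33333)
G(u) = 52/7 (G(u) = 4*(-1/7 + 2) = 4*(13/7) = 52/7)
Q(W, g) = 8*W + 8*g (Q(W, g) = 8*(W + g) = 8*W + 8*g)
Q(57, G((2 + x)**2)) - 2658 = (8*57 + 8*(52/7)) - 2658 = (456 + 416/7) - 2658 = 3608/7 - 2658 = -14998/7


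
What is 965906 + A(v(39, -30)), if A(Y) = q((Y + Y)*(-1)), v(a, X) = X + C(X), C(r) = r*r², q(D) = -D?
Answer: 911846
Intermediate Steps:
C(r) = r³
v(a, X) = X + X³
A(Y) = 2*Y (A(Y) = -(Y + Y)*(-1) = -2*Y*(-1) = -(-2)*Y = 2*Y)
965906 + A(v(39, -30)) = 965906 + 2*(-30 + (-30)³) = 965906 + 2*(-30 - 27000) = 965906 + 2*(-27030) = 965906 - 54060 = 911846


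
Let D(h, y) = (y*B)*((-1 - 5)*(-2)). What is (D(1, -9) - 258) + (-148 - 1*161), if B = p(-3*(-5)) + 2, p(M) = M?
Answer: -2403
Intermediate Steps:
B = 17 (B = -3*(-5) + 2 = 15 + 2 = 17)
D(h, y) = 204*y (D(h, y) = (y*17)*((-1 - 5)*(-2)) = (17*y)*(-6*(-2)) = (17*y)*12 = 204*y)
(D(1, -9) - 258) + (-148 - 1*161) = (204*(-9) - 258) + (-148 - 1*161) = (-1836 - 258) + (-148 - 161) = -2094 - 309 = -2403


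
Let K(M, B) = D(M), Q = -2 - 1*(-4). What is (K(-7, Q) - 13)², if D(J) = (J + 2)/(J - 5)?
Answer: 22801/144 ≈ 158.34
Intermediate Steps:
D(J) = (2 + J)/(-5 + J)
Q = 2 (Q = -2 + 4 = 2)
K(M, B) = (2 + M)/(-5 + M)
(K(-7, Q) - 13)² = ((2 - 7)/(-5 - 7) - 13)² = (-5/(-12) - 13)² = (-1/12*(-5) - 13)² = (5/12 - 13)² = (-151/12)² = 22801/144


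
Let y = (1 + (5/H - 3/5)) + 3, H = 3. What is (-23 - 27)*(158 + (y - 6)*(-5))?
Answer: -24400/3 ≈ -8133.3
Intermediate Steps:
y = 76/15 (y = (1 + (5/3 - 3/5)) + 3 = (1 + (5*(⅓) - 3*⅕)) + 3 = (1 + (5/3 - ⅗)) + 3 = (1 + 16/15) + 3 = 31/15 + 3 = 76/15 ≈ 5.0667)
(-23 - 27)*(158 + (y - 6)*(-5)) = (-23 - 27)*(158 + (76/15 - 6)*(-5)) = -50*(158 - 14/15*(-5)) = -50*(158 + 14/3) = -50*488/3 = -24400/3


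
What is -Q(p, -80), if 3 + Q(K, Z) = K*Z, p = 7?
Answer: 563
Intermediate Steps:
Q(K, Z) = -3 + K*Z
-Q(p, -80) = -(-3 + 7*(-80)) = -(-3 - 560) = -1*(-563) = 563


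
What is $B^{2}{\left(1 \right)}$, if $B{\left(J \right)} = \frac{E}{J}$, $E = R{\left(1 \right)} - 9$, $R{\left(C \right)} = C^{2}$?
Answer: $64$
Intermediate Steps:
$E = -8$ ($E = 1^{2} - 9 = 1 - 9 = -8$)
$B{\left(J \right)} = - \frac{8}{J}$
$B^{2}{\left(1 \right)} = \left(- \frac{8}{1}\right)^{2} = \left(\left(-8\right) 1\right)^{2} = \left(-8\right)^{2} = 64$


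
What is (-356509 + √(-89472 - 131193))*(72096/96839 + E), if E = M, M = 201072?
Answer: -6941830414327536/96839 + 19471683504*I*√220665/96839 ≈ -7.1684e+10 + 9.4454e+7*I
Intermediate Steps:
E = 201072
(-356509 + √(-89472 - 131193))*(72096/96839 + E) = (-356509 + √(-89472 - 131193))*(72096/96839 + 201072) = (-356509 + √(-220665))*(72096*(1/96839) + 201072) = (-356509 + I*√220665)*(72096/96839 + 201072) = (-356509 + I*√220665)*(19471683504/96839) = -6941830414327536/96839 + 19471683504*I*√220665/96839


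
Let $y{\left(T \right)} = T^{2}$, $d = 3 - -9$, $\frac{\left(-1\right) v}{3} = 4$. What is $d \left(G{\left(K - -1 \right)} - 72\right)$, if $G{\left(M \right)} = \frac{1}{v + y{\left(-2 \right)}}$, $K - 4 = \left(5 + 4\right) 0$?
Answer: $- \frac{1731}{2} \approx -865.5$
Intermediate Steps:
$v = -12$ ($v = \left(-3\right) 4 = -12$)
$d = 12$ ($d = 3 + 9 = 12$)
$K = 4$ ($K = 4 + \left(5 + 4\right) 0 = 4 + 9 \cdot 0 = 4 + 0 = 4$)
$G{\left(M \right)} = - \frac{1}{8}$ ($G{\left(M \right)} = \frac{1}{-12 + \left(-2\right)^{2}} = \frac{1}{-12 + 4} = \frac{1}{-8} = - \frac{1}{8}$)
$d \left(G{\left(K - -1 \right)} - 72\right) = 12 \left(- \frac{1}{8} - 72\right) = 12 \left(- \frac{577}{8}\right) = - \frac{1731}{2}$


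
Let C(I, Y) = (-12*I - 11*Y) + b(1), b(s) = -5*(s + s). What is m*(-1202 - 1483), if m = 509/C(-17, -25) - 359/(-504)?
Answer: -54327395/11256 ≈ -4826.5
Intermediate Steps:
b(s) = -10*s
C(I, Y) = -10 - 12*I - 11*Y (C(I, Y) = (-12*I - 11*Y) - 10*1 = (-12*I - 11*Y) - 10 = -10 - 12*I - 11*Y)
m = 60701/33768 (m = 509/(-10 - 12*(-17) - 11*(-25)) - 359/(-504) = 509/(-10 + 204 + 275) - 359*(-1/504) = 509/469 + 359/504 = 60701/33768 ≈ 1.7976)
m*(-1202 - 1483) = 60701*(-1202 - 1483)/33768 = (60701/33768)*(-2685) = -54327395/11256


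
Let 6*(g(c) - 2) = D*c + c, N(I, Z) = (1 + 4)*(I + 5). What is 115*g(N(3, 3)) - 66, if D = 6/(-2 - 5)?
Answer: 5744/21 ≈ 273.52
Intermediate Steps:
D = -6/7 (D = 6/(-7) = 6*(-⅐) = -6/7 ≈ -0.85714)
N(I, Z) = 25 + 5*I (N(I, Z) = 5*(5 + I) = 25 + 5*I)
g(c) = 2 + c/42 (g(c) = 2 + (-6*c/7 + c)/6 = 2 + (c/7)/6 = 2 + c/42)
115*g(N(3, 3)) - 66 = 115*(2 + (25 + 5*3)/42) - 66 = 115*(2 + (25 + 15)/42) - 66 = 115*(2 + (1/42)*40) - 66 = 115*(2 + 20/21) - 66 = 115*(62/21) - 66 = 7130/21 - 66 = 5744/21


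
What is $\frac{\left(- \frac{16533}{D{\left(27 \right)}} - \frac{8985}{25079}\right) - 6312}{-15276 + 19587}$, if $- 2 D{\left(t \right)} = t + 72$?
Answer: $- \frac{149931247}{108115569} \approx -1.3868$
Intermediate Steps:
$D{\left(t \right)} = -36 - \frac{t}{2}$ ($D{\left(t \right)} = - \frac{t + 72}{2} = - \frac{72 + t}{2} = -36 - \frac{t}{2}$)
$\frac{\left(- \frac{16533}{D{\left(27 \right)}} - \frac{8985}{25079}\right) - 6312}{-15276 + 19587} = \frac{\left(- \frac{16533}{-36 - \frac{27}{2}} - \frac{8985}{25079}\right) - 6312}{-15276 + 19587} = \frac{\left(- \frac{16533}{-36 - \frac{27}{2}} - \frac{8985}{25079}\right) - 6312}{4311} = \left(\left(- \frac{16533}{- \frac{99}{2}} - \frac{8985}{25079}\right) - 6312\right) \frac{1}{4311} = \left(\left(\left(-16533\right) \left(- \frac{2}{99}\right) - \frac{8985}{25079}\right) - 6312\right) \frac{1}{4311} = \left(\left(334 - \frac{8985}{25079}\right) - 6312\right) \frac{1}{4311} = \left(\frac{8367401}{25079} - 6312\right) \frac{1}{4311} = \left(- \frac{149931247}{25079}\right) \frac{1}{4311} = - \frac{149931247}{108115569}$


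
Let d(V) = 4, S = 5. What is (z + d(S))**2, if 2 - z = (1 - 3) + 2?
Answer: 36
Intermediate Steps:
z = 2 (z = 2 - ((1 - 3) + 2) = 2 - (-2 + 2) = 2 - 1*0 = 2 + 0 = 2)
(z + d(S))**2 = (2 + 4)**2 = 6**2 = 36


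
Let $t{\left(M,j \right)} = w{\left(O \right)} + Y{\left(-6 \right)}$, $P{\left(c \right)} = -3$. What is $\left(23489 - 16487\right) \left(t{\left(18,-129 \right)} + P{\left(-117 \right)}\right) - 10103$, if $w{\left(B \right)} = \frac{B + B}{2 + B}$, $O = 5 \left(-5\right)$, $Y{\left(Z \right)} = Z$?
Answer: $- \frac{1331683}{23} \approx -57899.0$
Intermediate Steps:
$O = -25$
$w{\left(B \right)} = \frac{2 B}{2 + B}$
$t{\left(M,j \right)} = - \frac{88}{23}$ ($t{\left(M,j \right)} = 2 \left(-25\right) \frac{1}{2 - 25} - 6 = 2 \left(-25\right) \frac{1}{-23} - 6 = 2 \left(-25\right) \left(- \frac{1}{23}\right) - 6 = \frac{50}{23} - 6 = - \frac{88}{23}$)
$\left(23489 - 16487\right) \left(t{\left(18,-129 \right)} + P{\left(-117 \right)}\right) - 10103 = \left(23489 - 16487\right) \left(- \frac{88}{23} - 3\right) - 10103 = 7002 \left(- \frac{157}{23}\right) - 10103 = - \frac{1099314}{23} - 10103 = - \frac{1331683}{23}$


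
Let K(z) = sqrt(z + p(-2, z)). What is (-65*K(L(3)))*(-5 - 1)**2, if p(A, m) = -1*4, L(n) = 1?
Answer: -2340*I*sqrt(3) ≈ -4053.0*I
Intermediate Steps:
p(A, m) = -4
K(z) = sqrt(-4 + z) (K(z) = sqrt(z - 4) = sqrt(-4 + z))
(-65*K(L(3)))*(-5 - 1)**2 = (-65*sqrt(-4 + 1))*(-5 - 1)**2 = -65*I*sqrt(3)*(-6)**2 = -65*I*sqrt(3)*36 = -2340*I*sqrt(3)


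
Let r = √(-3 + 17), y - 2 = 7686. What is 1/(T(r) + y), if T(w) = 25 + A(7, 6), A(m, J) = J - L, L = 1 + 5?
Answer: 1/7713 ≈ 0.00012965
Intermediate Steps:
L = 6
A(m, J) = -6 + J (A(m, J) = J - 1*6 = J - 6 = -6 + J)
y = 7688 (y = 2 + 7686 = 7688)
r = √14 ≈ 3.7417
T(w) = 25 (T(w) = 25 + (-6 + 6) = 25 + 0 = 25)
1/(T(r) + y) = 1/(25 + 7688) = 1/7713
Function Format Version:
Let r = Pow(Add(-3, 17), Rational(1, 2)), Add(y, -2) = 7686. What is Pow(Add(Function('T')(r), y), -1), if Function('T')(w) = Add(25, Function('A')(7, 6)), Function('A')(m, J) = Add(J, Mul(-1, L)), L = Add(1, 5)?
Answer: Rational(1, 7713) ≈ 0.00012965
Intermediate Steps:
L = 6
Function('A')(m, J) = Add(-6, J) (Function('A')(m, J) = Add(J, Mul(-1, 6)) = Add(J, -6) = Add(-6, J))
y = 7688 (y = Add(2, 7686) = 7688)
r = Pow(14, Rational(1, 2)) ≈ 3.7417
Function('T')(w) = 25 (Function('T')(w) = Add(25, Add(-6, 6)) = Add(25, 0) = 25)
Pow(Add(Function('T')(r), y), -1) = Pow(Add(25, 7688), -1) = Pow(7713, -1) = Rational(1, 7713)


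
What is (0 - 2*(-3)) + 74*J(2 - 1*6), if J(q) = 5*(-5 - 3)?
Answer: -2954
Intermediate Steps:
J(q) = -40 (J(q) = 5*(-8) = -40)
(0 - 2*(-3)) + 74*J(2 - 1*6) = (0 - 2*(-3)) + 74*(-40) = (0 + 6) - 2960 = 6 - 2960 = -2954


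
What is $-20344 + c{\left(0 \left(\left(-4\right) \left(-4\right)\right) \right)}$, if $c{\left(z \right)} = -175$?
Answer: $-20519$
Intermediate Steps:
$-20344 + c{\left(0 \left(\left(-4\right) \left(-4\right)\right) \right)} = -20344 - 175 = -20519$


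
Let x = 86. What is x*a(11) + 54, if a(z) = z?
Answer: 1000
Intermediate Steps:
x*a(11) + 54 = 86*11 + 54 = 946 + 54 = 1000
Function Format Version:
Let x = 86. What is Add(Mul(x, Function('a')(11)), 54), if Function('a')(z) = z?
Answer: 1000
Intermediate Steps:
Add(Mul(x, Function('a')(11)), 54) = Add(Mul(86, 11), 54) = Add(946, 54) = 1000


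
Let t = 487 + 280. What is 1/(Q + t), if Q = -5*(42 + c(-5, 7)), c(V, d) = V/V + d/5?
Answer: 1/545 ≈ 0.0018349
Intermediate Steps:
t = 767
c(V, d) = 1 + d/5 (c(V, d) = 1 + d*(⅕) = 1 + d/5)
Q = -222 (Q = -5*(42 + (1 + (⅕)*7)) = -5*(42 + (1 + 7/5)) = -5*(42 + 12/5) = -5*222/5 = -222)
1/(Q + t) = 1/(-222 + 767) = 1/545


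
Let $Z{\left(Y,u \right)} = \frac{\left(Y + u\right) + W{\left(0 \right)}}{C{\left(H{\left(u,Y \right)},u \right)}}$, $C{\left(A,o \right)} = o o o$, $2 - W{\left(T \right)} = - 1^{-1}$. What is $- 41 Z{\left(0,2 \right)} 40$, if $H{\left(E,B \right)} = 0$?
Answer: $-1025$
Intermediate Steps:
$W{\left(T \right)} = 3$ ($W{\left(T \right)} = 2 - - 1^{-1} = 2 - \left(-1\right) 1 = 2 - -1 = 2 + 1 = 3$)
$C{\left(A,o \right)} = o^{3}$ ($C{\left(A,o \right)} = o^{2} o = o^{3}$)
$Z{\left(Y,u \right)} = \frac{3 + Y + u}{u^{3}}$ ($Z{\left(Y,u \right)} = \frac{\left(Y + u\right) + 3}{u^{3}} = \frac{3 + Y + u}{u^{3}}$)
$- 41 Z{\left(0,2 \right)} 40 = - 41 \frac{3 + 0 + 2}{8} \cdot 40 = - 41 \cdot \frac{1}{8} \cdot 5 \cdot 40 = \left(-41\right) \frac{5}{8} \cdot 40 = \left(- \frac{205}{8}\right) 40 = -1025$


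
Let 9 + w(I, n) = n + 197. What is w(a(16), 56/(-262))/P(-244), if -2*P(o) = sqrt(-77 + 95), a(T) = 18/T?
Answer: -8200*sqrt(2)/131 ≈ -88.523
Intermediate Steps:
w(I, n) = 188 + n (w(I, n) = -9 + (n + 197) = -9 + (197 + n) = 188 + n)
P(o) = -3*sqrt(2)/2 (P(o) = -sqrt(-77 + 95)/2 = -3*sqrt(2)/2)
w(a(16), 56/(-262))/P(-244) = (188 + 56/(-262))/((-3*sqrt(2)/2)) = (188 + 56*(-1/262))*(-sqrt(2)/3) = (188 - 28/131)*(-sqrt(2)/3) = 24600*(-sqrt(2)/3)/131 = -8200*sqrt(2)/131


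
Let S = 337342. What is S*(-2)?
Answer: -674684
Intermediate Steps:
S*(-2) = 337342*(-2) = -674684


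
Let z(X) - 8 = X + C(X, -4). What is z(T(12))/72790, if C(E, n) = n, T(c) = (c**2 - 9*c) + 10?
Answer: 5/7279 ≈ 0.00068691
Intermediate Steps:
T(c) = 10 + c**2 - 9*c
z(X) = 4 + X (z(X) = 8 + (X - 4) = 8 + (-4 + X) = 4 + X)
z(T(12))/72790 = (4 + (10 + 12**2 - 9*12))/72790 = (4 + (10 + 144 - 108))*(1/72790) = (4 + 46)*(1/72790) = 50*(1/72790) = 5/7279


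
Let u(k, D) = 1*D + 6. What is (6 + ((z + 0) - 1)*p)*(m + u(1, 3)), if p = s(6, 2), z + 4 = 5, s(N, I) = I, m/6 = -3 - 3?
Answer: -162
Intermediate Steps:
m = -36 (m = 6*(-3 - 3) = 6*(-6) = -36)
z = 1 (z = -4 + 5 = 1)
p = 2
u(k, D) = 6 + D (u(k, D) = D + 6 = 6 + D)
(6 + ((z + 0) - 1)*p)*(m + u(1, 3)) = (6 + ((1 + 0) - 1)*2)*(-36 + (6 + 3)) = (6 + (1 - 1)*2)*(-36 + 9) = (6 + 0*2)*(-27) = (6 + 0)*(-27) = 6*(-27) = -162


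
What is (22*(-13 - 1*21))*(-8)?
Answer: 5984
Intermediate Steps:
(22*(-13 - 1*21))*(-8) = (22*(-13 - 21))*(-8) = (22*(-34))*(-8) = -748*(-8) = 5984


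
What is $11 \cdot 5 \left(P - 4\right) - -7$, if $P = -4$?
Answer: $-433$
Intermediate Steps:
$11 \cdot 5 \left(P - 4\right) - -7 = 11 \cdot 5 \left(-4 - 4\right) - -7 = 11 \cdot 5 \left(-8\right) + 7 = 11 \left(-40\right) + 7 = -440 + 7 = -433$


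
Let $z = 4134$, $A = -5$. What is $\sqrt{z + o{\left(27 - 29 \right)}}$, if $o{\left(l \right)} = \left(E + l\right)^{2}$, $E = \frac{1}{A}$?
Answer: $\frac{\sqrt{103471}}{5} \approx 64.334$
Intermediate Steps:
$E = - \frac{1}{5}$ ($E = \frac{1}{-5} = - \frac{1}{5} \approx -0.2$)
$o{\left(l \right)} = \left(- \frac{1}{5} + l\right)^{2}$
$\sqrt{z + o{\left(27 - 29 \right)}} = \sqrt{4134 + \frac{\left(-1 + 5 \left(27 - 29\right)\right)^{2}}{25}} = \sqrt{4134 + \frac{\left(-1 + 5 \left(-2\right)\right)^{2}}{25}} = \sqrt{4134 + \frac{\left(-1 - 10\right)^{2}}{25}} = \sqrt{4134 + \frac{\left(-11\right)^{2}}{25}} = \sqrt{4134 + \frac{1}{25} \cdot 121} = \sqrt{4134 + \frac{121}{25}} = \sqrt{\frac{103471}{25}} = \frac{\sqrt{103471}}{5}$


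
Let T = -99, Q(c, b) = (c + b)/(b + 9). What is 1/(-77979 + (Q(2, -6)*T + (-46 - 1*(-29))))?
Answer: -1/77864 ≈ -1.2843e-5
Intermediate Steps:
Q(c, b) = (b + c)/(9 + b)
1/(-77979 + (Q(2, -6)*T + (-46 - 1*(-29)))) = 1/(-77979 + (((-6 + 2)/(9 - 6))*(-99) + (-46 - 1*(-29)))) = 1/(-77979 + ((-4/3)*(-99) + (-46 + 29))) = 1/(-77979 + (((⅓)*(-4))*(-99) - 17)) = 1/(-77979 + (-4/3*(-99) - 17)) = 1/(-77979 + (132 - 17)) = 1/(-77979 + 115) = 1/(-77864) = -1/77864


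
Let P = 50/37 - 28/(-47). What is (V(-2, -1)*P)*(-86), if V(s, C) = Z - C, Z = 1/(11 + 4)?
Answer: -4659136/26085 ≈ -178.61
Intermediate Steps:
Z = 1/15 ≈ 0.066667
P = 3386/1739 (P = 50*(1/37) - 28*(-1/47) = 50/37 + 28/47 = 3386/1739 ≈ 1.9471)
V(s, C) = 1/15 - C
(V(-2, -1)*P)*(-86) = ((1/15 - 1*(-1))*(3386/1739))*(-86) = ((1/15 + 1)*(3386/1739))*(-86) = ((16/15)*(3386/1739))*(-86) = (54176/26085)*(-86) = -4659136/26085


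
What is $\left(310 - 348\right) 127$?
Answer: $-4826$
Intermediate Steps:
$\left(310 - 348\right) 127 = \left(-38\right) 127 = -4826$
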